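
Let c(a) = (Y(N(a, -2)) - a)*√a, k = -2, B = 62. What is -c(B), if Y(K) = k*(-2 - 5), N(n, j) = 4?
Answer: 48*√62 ≈ 377.95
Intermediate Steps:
Y(K) = 14 (Y(K) = -2*(-2 - 5) = -2*(-7) = 14)
c(a) = √a*(14 - a) (c(a) = (14 - a)*√a = √a*(14 - a))
-c(B) = -√62*(14 - 1*62) = -√62*(14 - 62) = -√62*(-48) = -(-48)*√62 = 48*√62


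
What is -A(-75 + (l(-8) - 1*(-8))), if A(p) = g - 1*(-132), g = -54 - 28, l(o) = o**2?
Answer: -50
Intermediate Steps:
g = -82
A(p) = 50 (A(p) = -82 - 1*(-132) = -82 + 132 = 50)
-A(-75 + (l(-8) - 1*(-8))) = -1*50 = -50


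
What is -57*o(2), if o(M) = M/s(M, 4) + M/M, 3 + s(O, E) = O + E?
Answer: -95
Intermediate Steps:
s(O, E) = -3 + E + O (s(O, E) = -3 + (O + E) = -3 + (E + O) = -3 + E + O)
o(M) = 1 + M/(1 + M) (o(M) = M/(-3 + 4 + M) + M/M = M/(1 + M) + 1 = 1 + M/(1 + M))
-57*o(2) = -57*(1 + 2*2)/(1 + 2) = -57*(1 + 4)/3 = -19*5 = -57*5/3 = -95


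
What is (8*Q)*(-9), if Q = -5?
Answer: 360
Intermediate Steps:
(8*Q)*(-9) = (8*(-5))*(-9) = -40*(-9) = 360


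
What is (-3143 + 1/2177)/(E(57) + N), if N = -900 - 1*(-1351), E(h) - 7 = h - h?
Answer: -3421155/498533 ≈ -6.8624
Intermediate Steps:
E(h) = 7 (E(h) = 7 + (h - h) = 7 + 0 = 7)
N = 451 (N = -900 + 1351 = 451)
(-3143 + 1/2177)/(E(57) + N) = (-3143 + 1/2177)/(7 + 451) = (-3143 + 1/2177)/458 = -6842310/2177*1/458 = -3421155/498533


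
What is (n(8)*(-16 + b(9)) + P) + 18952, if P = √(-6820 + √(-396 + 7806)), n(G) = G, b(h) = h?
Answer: 18896 + √(-6820 + √7410) ≈ 18896.0 + 82.06*I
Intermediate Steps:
P = √(-6820 + √7410) ≈ 82.06*I
(n(8)*(-16 + b(9)) + P) + 18952 = (8*(-16 + 9) + √(-6820 + √7410)) + 18952 = (8*(-7) + √(-6820 + √7410)) + 18952 = (-56 + √(-6820 + √7410)) + 18952 = 18896 + √(-6820 + √7410)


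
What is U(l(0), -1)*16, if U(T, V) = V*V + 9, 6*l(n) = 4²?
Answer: 160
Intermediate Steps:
l(n) = 8/3 (l(n) = (⅙)*4² = (⅙)*16 = 8/3)
U(T, V) = 9 + V² (U(T, V) = V² + 9 = 9 + V²)
U(l(0), -1)*16 = (9 + (-1)²)*16 = (9 + 1)*16 = 10*16 = 160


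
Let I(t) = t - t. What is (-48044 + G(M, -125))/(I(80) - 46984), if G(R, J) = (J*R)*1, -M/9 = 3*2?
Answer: 20647/23492 ≈ 0.87889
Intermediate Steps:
I(t) = 0
M = -54 (M = -27*2 = -9*6 = -54)
G(R, J) = J*R
(-48044 + G(M, -125))/(I(80) - 46984) = (-48044 - 125*(-54))/(0 - 46984) = (-48044 + 6750)/(-46984) = -41294*(-1/46984) = 20647/23492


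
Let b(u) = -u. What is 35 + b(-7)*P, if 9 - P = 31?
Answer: -119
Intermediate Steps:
P = -22 (P = 9 - 1*31 = 9 - 31 = -22)
35 + b(-7)*P = 35 - 1*(-7)*(-22) = 35 + 7*(-22) = 35 - 154 = -119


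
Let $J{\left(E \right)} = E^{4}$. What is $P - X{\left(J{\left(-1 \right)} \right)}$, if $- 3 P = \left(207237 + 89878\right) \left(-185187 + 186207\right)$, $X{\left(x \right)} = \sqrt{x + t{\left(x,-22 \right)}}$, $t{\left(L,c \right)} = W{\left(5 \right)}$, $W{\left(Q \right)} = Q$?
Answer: $-101019100 - \sqrt{6} \approx -1.0102 \cdot 10^{8}$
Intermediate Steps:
$t{\left(L,c \right)} = 5$
$X{\left(x \right)} = \sqrt{5 + x}$ ($X{\left(x \right)} = \sqrt{x + 5} = \sqrt{5 + x}$)
$P = -101019100$ ($P = - \frac{\left(207237 + 89878\right) \left(-185187 + 186207\right)}{3} = - \frac{297115 \cdot 1020}{3} = \left(- \frac{1}{3}\right) 303057300 = -101019100$)
$P - X{\left(J{\left(-1 \right)} \right)} = -101019100 - \sqrt{5 + \left(-1\right)^{4}} = -101019100 - \sqrt{5 + 1} = -101019100 - \sqrt{6}$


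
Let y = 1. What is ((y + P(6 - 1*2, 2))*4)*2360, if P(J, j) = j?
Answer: 28320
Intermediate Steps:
((y + P(6 - 1*2, 2))*4)*2360 = ((1 + 2)*4)*2360 = (3*4)*2360 = 12*2360 = 28320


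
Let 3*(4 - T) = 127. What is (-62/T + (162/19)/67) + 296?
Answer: 43588328/146395 ≈ 297.74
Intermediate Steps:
T = -115/3 (T = 4 - 1/3*127 = 4 - 127/3 = -115/3 ≈ -38.333)
(-62/T + (162/19)/67) + 296 = (-62/(-115/3) + (162/19)/67) + 296 = (-62*(-3/115) + (162*(1/19))*(1/67)) + 296 = (186/115 + (162/19)*(1/67)) + 296 = (186/115 + 162/1273) + 296 = 255408/146395 + 296 = 43588328/146395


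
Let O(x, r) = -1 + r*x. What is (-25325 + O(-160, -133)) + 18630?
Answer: 14584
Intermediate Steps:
(-25325 + O(-160, -133)) + 18630 = (-25325 + (-1 - 133*(-160))) + 18630 = (-25325 + (-1 + 21280)) + 18630 = (-25325 + 21279) + 18630 = -4046 + 18630 = 14584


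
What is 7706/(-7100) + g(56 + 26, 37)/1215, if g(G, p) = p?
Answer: -910009/862650 ≈ -1.0549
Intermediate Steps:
7706/(-7100) + g(56 + 26, 37)/1215 = 7706/(-7100) + 37/1215 = 7706*(-1/7100) + 37*(1/1215) = -3853/3550 + 37/1215 = -910009/862650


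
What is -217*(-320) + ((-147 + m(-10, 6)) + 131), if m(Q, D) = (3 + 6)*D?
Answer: 69478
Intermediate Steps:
m(Q, D) = 9*D
-217*(-320) + ((-147 + m(-10, 6)) + 131) = -217*(-320) + ((-147 + 9*6) + 131) = 69440 + ((-147 + 54) + 131) = 69440 + (-93 + 131) = 69440 + 38 = 69478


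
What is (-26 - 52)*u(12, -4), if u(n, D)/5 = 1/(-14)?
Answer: 195/7 ≈ 27.857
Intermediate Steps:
u(n, D) = -5/14 (u(n, D) = 5/(-14) = 5*(-1/14) = -5/14)
(-26 - 52)*u(12, -4) = (-26 - 52)*(-5/14) = -78*(-5/14) = 195/7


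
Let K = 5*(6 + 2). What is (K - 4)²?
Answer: 1296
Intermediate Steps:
K = 40 (K = 5*8 = 40)
(K - 4)² = (40 - 4)² = 36² = 1296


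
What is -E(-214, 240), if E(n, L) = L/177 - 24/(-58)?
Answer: -3028/1711 ≈ -1.7697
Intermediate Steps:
E(n, L) = 12/29 + L/177 (E(n, L) = L*(1/177) - 24*(-1/58) = L/177 + 12/29 = 12/29 + L/177)
-E(-214, 240) = -(12/29 + (1/177)*240) = -(12/29 + 80/59) = -1*3028/1711 = -3028/1711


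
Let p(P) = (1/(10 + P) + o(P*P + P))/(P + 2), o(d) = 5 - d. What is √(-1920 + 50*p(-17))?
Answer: 2*I*√113505/21 ≈ 32.086*I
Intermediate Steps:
p(P) = (5 + 1/(10 + P) - P - P²)/(2 + P) (p(P) = (1/(10 + P) + (5 - (P*P + P)))/(P + 2) = (1/(10 + P) + (5 - (P² + P)))/(2 + P) = (1/(10 + P) + (5 - (P + P²)))/(2 + P) = (1/(10 + P) + (5 + (-P - P²)))/(2 + P) = (1/(10 + P) + (5 - P - P²))/(2 + P) = (5 + 1/(10 + P) - P - P²)/(2 + P))
√(-1920 + 50*p(-17)) = √(-1920 + 50*((51 - 1*(-17)³ - 11*(-17)² - 5*(-17))/(20 + (-17)² + 12*(-17)))) = √(-1920 + 50*((51 - 1*(-4913) - 11*289 + 85)/(20 + 289 - 204))) = √(-1920 + 50*((51 + 4913 - 3179 + 85)/105)) = √(-1920 + 50*((1/105)*1870)) = √(-1920 + 50*(374/21)) = √(-1920 + 18700/21) = √(-21620/21) = 2*I*√113505/21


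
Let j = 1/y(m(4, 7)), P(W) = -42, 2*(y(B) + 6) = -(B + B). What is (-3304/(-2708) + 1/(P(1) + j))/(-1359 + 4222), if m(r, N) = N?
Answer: 443021/1060223297 ≈ 0.00041786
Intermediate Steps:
y(B) = -6 - B (y(B) = -6 + (-(B + B))/2 = -6 + (-2*B)/2 = -6 - B)
j = -1/13 (j = 1/(-6 - 1*7) = 1/(-6 - 7) = 1/(-13) = -1/13 ≈ -0.076923)
(-3304/(-2708) + 1/(P(1) + j))/(-1359 + 4222) = (-3304/(-2708) + 1/(-42 - 1/13))/(-1359 + 4222) = (-3304*(-1/2708) + 1/(-547/13))/2863 = (826/677 - 13/547)*(1/2863) = (443021/370319)*(1/2863) = 443021/1060223297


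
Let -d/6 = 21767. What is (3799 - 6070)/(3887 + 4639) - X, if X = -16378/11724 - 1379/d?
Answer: 67694268997/60438992278 ≈ 1.1200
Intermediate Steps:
d = -130602 (d = -6*21767 = -130602)
X = -29483780/21266359 (X = -16378/11724 - 1379/(-130602) = -16378*1/11724 - 1379*(-1/130602) = -8189/5862 + 1379/130602 = -29483780/21266359 ≈ -1.3864)
(3799 - 6070)/(3887 + 4639) - X = (3799 - 6070)/(3887 + 4639) - 1*(-29483780/21266359) = -2271/8526 + 29483780/21266359 = -2271*1/8526 + 29483780/21266359 = -757/2842 + 29483780/21266359 = 67694268997/60438992278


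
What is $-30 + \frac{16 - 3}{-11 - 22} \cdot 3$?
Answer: $- \frac{343}{11} \approx -31.182$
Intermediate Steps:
$-30 + \frac{16 - 3}{-11 - 22} \cdot 3 = -30 + \frac{13}{-33} \cdot 3 = -30 + 13 \left(- \frac{1}{33}\right) 3 = -30 - \frac{13}{11} = - \frac{343}{11}$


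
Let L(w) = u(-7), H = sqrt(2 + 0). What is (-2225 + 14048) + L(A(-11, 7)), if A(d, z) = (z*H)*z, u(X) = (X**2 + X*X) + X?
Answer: 11914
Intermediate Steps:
H = sqrt(2) ≈ 1.4142
u(X) = X + 2*X**2 (u(X) = (X**2 + X**2) + X = 2*X**2 + X = X + 2*X**2)
A(d, z) = sqrt(2)*z**2 (A(d, z) = (z*sqrt(2))*z = sqrt(2)*z**2)
L(w) = 91 (L(w) = -7*(1 + 2*(-7)) = -7*(1 - 14) = -7*(-13) = 91)
(-2225 + 14048) + L(A(-11, 7)) = (-2225 + 14048) + 91 = 11823 + 91 = 11914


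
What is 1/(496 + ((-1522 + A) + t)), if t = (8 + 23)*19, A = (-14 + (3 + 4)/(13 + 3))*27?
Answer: -16/12851 ≈ -0.0012450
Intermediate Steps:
A = -5859/16 (A = (-14 + 7/16)*27 = -217/16*27 = -5859/16 ≈ -366.19)
t = 589 (t = 31*19 = 589)
1/(496 + ((-1522 + A) + t)) = 1/(496 + ((-1522 - 5859/16) + 589)) = 1/(496 + (-30211/16 + 589)) = 1/(496 - 20787/16) = 1/(-12851/16) = -16/12851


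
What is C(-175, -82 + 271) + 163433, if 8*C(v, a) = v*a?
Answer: 1274389/8 ≈ 1.5930e+5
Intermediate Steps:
C(v, a) = a*v/8 (C(v, a) = (v*a)/8 = (a*v)/8 = a*v/8)
C(-175, -82 + 271) + 163433 = (⅛)*(-82 + 271)*(-175) + 163433 = (⅛)*189*(-175) + 163433 = -33075/8 + 163433 = 1274389/8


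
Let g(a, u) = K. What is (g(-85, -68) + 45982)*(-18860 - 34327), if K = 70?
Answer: -2449367724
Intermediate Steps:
g(a, u) = 70
(g(-85, -68) + 45982)*(-18860 - 34327) = (70 + 45982)*(-18860 - 34327) = 46052*(-53187) = -2449367724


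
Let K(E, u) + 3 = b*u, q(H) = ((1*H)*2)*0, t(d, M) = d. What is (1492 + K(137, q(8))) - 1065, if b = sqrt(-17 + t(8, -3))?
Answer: 424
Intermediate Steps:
q(H) = 0 (q(H) = (H*2)*0 = (2*H)*0 = 0)
b = 3*I (b = sqrt(-17 + 8) = sqrt(-9) = 3*I ≈ 3.0*I)
K(E, u) = -3 + 3*I*u (K(E, u) = -3 + (3*I)*u = -3 + 3*I*u)
(1492 + K(137, q(8))) - 1065 = (1492 + (-3 + 3*I*0)) - 1065 = (1492 + (-3 + 0)) - 1065 = (1492 - 3) - 1065 = 1489 - 1065 = 424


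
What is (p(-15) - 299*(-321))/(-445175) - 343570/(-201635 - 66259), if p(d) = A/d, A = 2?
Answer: 318091530608/298149278625 ≈ 1.0669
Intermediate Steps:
p(d) = 2/d
(p(-15) - 299*(-321))/(-445175) - 343570/(-201635 - 66259) = (2/(-15) - 299*(-321))/(-445175) - 343570/(-201635 - 66259) = (2*(-1/15) + 95979)*(-1/445175) - 343570/(-267894) = (-2/15 + 95979)*(-1/445175) - 343570*(-1/267894) = (1439683/15)*(-1/445175) + 171785/133947 = -1439683/6677625 + 171785/133947 = 318091530608/298149278625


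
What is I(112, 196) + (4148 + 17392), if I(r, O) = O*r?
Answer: 43492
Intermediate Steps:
I(112, 196) + (4148 + 17392) = 196*112 + (4148 + 17392) = 21952 + 21540 = 43492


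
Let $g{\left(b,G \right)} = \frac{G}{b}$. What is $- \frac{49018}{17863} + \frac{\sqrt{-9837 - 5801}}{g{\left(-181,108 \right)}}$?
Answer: $- \frac{49018}{17863} - \frac{181 i \sqrt{15638}}{108} \approx -2.7441 - 209.58 i$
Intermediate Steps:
$- \frac{49018}{17863} + \frac{\sqrt{-9837 - 5801}}{g{\left(-181,108 \right)}} = - \frac{49018}{17863} + \frac{\sqrt{-9837 - 5801}}{108 \frac{1}{-181}} = \left(-49018\right) \frac{1}{17863} + \frac{\sqrt{-15638}}{108 \left(- \frac{1}{181}\right)} = - \frac{49018}{17863} + \frac{i \sqrt{15638}}{- \frac{108}{181}} = - \frac{49018}{17863} + i \sqrt{15638} \left(- \frac{181}{108}\right) = - \frac{49018}{17863} - \frac{181 i \sqrt{15638}}{108}$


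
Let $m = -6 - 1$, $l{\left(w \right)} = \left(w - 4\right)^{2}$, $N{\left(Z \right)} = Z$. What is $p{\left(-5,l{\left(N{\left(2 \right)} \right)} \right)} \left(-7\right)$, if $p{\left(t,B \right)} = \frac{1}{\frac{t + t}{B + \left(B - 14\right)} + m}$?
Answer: $\frac{21}{16} \approx 1.3125$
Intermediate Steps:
$l{\left(w \right)} = \left(-4 + w\right)^{2}$
$m = -7$ ($m = -6 - 1 = -7$)
$p{\left(t,B \right)} = \frac{1}{-7 + \frac{2 t}{-14 + 2 B}}$ ($p{\left(t,B \right)} = \frac{1}{\frac{t + t}{B + \left(B - 14\right)} - 7} = \frac{1}{\frac{2 t}{B + \left(-14 + B\right)} - 7} = \frac{1}{\frac{2 t}{-14 + 2 B} - 7} = \frac{1}{-7 + \frac{2 t}{-14 + 2 B}}$)
$p{\left(-5,l{\left(N{\left(2 \right)} \right)} \right)} \left(-7\right) = \frac{-7 + \left(-4 + 2\right)^{2}}{49 - 5 - 7 \left(-4 + 2\right)^{2}} \left(-7\right) = \frac{-7 + \left(-2\right)^{2}}{49 - 5 - 7 \left(-2\right)^{2}} \left(-7\right) = \frac{-7 + 4}{49 - 5 - 28} \left(-7\right) = \frac{1}{49 - 5 - 28} \left(-3\right) \left(-7\right) = \frac{1}{16} \left(-3\right) \left(-7\right) = \left(- \frac{3}{16}\right) \left(-7\right) = \frac{21}{16}$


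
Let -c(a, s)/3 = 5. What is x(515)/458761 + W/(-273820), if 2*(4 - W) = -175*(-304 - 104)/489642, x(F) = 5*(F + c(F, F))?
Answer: 27858524521121/5125651493195570 ≈ 0.0054351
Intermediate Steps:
c(a, s) = -15 (c(a, s) = -3*5 = -15)
x(F) = -75 + 5*F (x(F) = 5*(F - 15) = 5*(-15 + F) = -75 + 5*F)
W = 320478/81607 (W = 4 - (-175*(-304 - 104))/(2*489642) = 4 - (-175*(-408))/(2*489642) = 4 - 35700/489642 = 4 - ½*11900/81607 = 4 - 5950/81607 = 320478/81607 ≈ 3.9271)
x(515)/458761 + W/(-273820) = (-75 + 5*515)/458761 + (320478/81607)/(-273820) = (-75 + 2575)*(1/458761) + (320478/81607)*(-1/273820) = 2500*(1/458761) - 160239/11172814370 = 2500/458761 - 160239/11172814370 = 27858524521121/5125651493195570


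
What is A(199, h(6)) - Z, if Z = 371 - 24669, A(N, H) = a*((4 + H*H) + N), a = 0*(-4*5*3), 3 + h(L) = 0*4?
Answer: 24298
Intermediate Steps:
h(L) = -3 (h(L) = -3 + 0*4 = -3 + 0 = -3)
a = 0 (a = 0*(-20*3) = 0*(-60) = 0)
A(N, H) = 0 (A(N, H) = 0*((4 + H*H) + N) = 0*((4 + H**2) + N) = 0*(4 + N + H**2) = 0)
Z = -24298
A(199, h(6)) - Z = 0 - 1*(-24298) = 0 + 24298 = 24298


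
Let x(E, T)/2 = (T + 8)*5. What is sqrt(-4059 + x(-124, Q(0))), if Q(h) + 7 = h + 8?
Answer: 63*I ≈ 63.0*I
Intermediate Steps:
Q(h) = 1 + h (Q(h) = -7 + (h + 8) = -7 + (8 + h) = 1 + h)
x(E, T) = 80 + 10*T (x(E, T) = 2*((T + 8)*5) = 2*((8 + T)*5) = 2*(40 + 5*T) = 80 + 10*T)
sqrt(-4059 + x(-124, Q(0))) = sqrt(-4059 + (80 + 10*(1 + 0))) = sqrt(-4059 + (80 + 10*1)) = sqrt(-4059 + (80 + 10)) = sqrt(-4059 + 90) = sqrt(-3969) = 63*I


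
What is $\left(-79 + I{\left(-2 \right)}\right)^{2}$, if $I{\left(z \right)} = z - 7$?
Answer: $7744$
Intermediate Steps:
$I{\left(z \right)} = -7 + z$ ($I{\left(z \right)} = z - 7 = -7 + z$)
$\left(-79 + I{\left(-2 \right)}\right)^{2} = \left(-79 - 9\right)^{2} = \left(-88\right)^{2} = 7744$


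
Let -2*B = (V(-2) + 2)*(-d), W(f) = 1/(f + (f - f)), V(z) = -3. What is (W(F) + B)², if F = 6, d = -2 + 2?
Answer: 1/36 ≈ 0.027778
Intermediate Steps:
d = 0
W(f) = 1/f (W(f) = 1/(f + 0) = 1/f)
B = 0 (B = -(-3 + 2)*(-1*0)/2 = -(-1)*0/2 = -½*0 = 0)
(W(F) + B)² = (1/6 + 0)² = (⅙ + 0)² = (⅙)² = 1/36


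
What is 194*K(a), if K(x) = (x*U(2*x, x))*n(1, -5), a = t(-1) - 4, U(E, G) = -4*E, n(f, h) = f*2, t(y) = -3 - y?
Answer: -111744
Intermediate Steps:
n(f, h) = 2*f
a = -6 (a = (-3 - 1*(-1)) - 4 = (-3 + 1) - 4 = -2 - 4 = -6)
K(x) = -16*x² (K(x) = (x*(-8*x))*(2*1) = (x*(-8*x))*2 = -8*x²*2 = -16*x²)
194*K(a) = 194*(-16*(-6)²) = 194*(-16*36) = 194*(-576) = -111744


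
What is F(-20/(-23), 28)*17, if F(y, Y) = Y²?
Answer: 13328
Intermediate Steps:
F(-20/(-23), 28)*17 = 28²*17 = 784*17 = 13328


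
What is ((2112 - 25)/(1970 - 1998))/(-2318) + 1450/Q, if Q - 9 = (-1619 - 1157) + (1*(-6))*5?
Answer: -88273461/181536488 ≈ -0.48626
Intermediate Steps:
Q = -2797 (Q = 9 + ((-1619 - 1157) + (1*(-6))*5) = 9 + (-2776 - 6*5) = 9 + (-2776 - 30) = 9 - 2806 = -2797)
((2112 - 25)/(1970 - 1998))/(-2318) + 1450/Q = ((2112 - 25)/(1970 - 1998))/(-2318) + 1450/(-2797) = (2087/(-28))*(-1/2318) + 1450*(-1/2797) = (2087*(-1/28))*(-1/2318) - 1450/2797 = -2087/28*(-1/2318) - 1450/2797 = 2087/64904 - 1450/2797 = -88273461/181536488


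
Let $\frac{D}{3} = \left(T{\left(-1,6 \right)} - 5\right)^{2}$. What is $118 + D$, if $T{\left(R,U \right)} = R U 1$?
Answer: $481$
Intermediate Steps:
$T{\left(R,U \right)} = R U$
$D = 363$ ($D = 3 \left(\left(-1\right) 6 - 5\right)^{2} = 3 \left(-6 - 5\right)^{2} = 3 \left(-11\right)^{2} = 3 \cdot 121 = 363$)
$118 + D = 118 + 363 = 481$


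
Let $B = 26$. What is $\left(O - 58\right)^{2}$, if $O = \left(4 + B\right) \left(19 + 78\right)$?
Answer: $8133904$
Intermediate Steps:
$O = 2910$ ($O = \left(4 + 26\right) \left(19 + 78\right) = 30 \cdot 97 = 2910$)
$\left(O - 58\right)^{2} = \left(2910 - 58\right)^{2} = 2852^{2} = 8133904$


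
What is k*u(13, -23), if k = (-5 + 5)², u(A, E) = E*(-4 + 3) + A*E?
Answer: 0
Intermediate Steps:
u(A, E) = -E + A*E (u(A, E) = E*(-1) + A*E = -E + A*E)
k = 0 (k = 0² = 0)
k*u(13, -23) = 0*(-23*(-1 + 13)) = 0*(-23*12) = 0*(-276) = 0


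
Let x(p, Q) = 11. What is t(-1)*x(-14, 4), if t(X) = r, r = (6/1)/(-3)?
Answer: -22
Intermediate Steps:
r = -2 (r = (6*1)*(-⅓) = 6*(-⅓) = -2)
t(X) = -2
t(-1)*x(-14, 4) = -2*11 = -22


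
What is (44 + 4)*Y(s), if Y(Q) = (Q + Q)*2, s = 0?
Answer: 0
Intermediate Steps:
Y(Q) = 4*Q (Y(Q) = (2*Q)*2 = 4*Q)
(44 + 4)*Y(s) = (44 + 4)*(4*0) = 48*0 = 0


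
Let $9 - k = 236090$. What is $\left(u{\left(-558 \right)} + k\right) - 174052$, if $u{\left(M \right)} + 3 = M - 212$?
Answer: $-410906$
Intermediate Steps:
$k = -236081$ ($k = 9 - 236090 = -236081$)
$u{\left(M \right)} = -215 + M$ ($u{\left(M \right)} = -3 + \left(M - 212\right) = -3 + \left(-212 + M\right) = -215 + M$)
$\left(u{\left(-558 \right)} + k\right) - 174052 = \left(\left(-215 - 558\right) - 236081\right) - 174052 = \left(-773 - 236081\right) - 174052 = -236854 - 174052 = -410906$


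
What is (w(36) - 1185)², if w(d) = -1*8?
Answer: 1423249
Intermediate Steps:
w(d) = -8
(w(36) - 1185)² = (-8 - 1185)² = (-1193)² = 1423249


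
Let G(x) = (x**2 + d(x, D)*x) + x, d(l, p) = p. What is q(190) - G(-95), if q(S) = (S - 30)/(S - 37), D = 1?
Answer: -1351595/153 ≈ -8834.0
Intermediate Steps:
q(S) = (-30 + S)/(-37 + S)
G(x) = x**2 + 2*x (G(x) = (x**2 + 1*x) + x = (x**2 + x) + x = (x + x**2) + x = x**2 + 2*x)
q(190) - G(-95) = (-30 + 190)/(-37 + 190) - (-95)*(2 - 95) = 160/153 - (-95)*(-93) = (1/153)*160 - 1*8835 = 160/153 - 8835 = -1351595/153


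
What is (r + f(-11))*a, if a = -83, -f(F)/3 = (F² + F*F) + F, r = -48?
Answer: 61503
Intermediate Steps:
f(F) = -6*F² - 3*F (f(F) = -3*((F² + F*F) + F) = -3*((F² + F²) + F) = -3*(2*F² + F) = -3*(F + 2*F²) = -6*F² - 3*F)
(r + f(-11))*a = (-48 - 3*(-11)*(1 + 2*(-11)))*(-83) = (-48 - 3*(-11)*(1 - 22))*(-83) = (-48 - 3*(-11)*(-21))*(-83) = (-48 - 693)*(-83) = -741*(-83) = 61503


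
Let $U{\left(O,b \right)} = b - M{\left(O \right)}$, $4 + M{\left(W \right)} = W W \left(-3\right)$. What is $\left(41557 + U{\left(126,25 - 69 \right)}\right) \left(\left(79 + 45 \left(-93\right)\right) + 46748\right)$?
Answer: $3801321090$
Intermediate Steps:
$M{\left(W \right)} = -4 - 3 W^{2}$ ($M{\left(W \right)} = -4 + W W \left(-3\right) = -4 + W^{2} \left(-3\right) = -4 - 3 W^{2}$)
$U{\left(O,b \right)} = 4 + b + 3 O^{2}$ ($U{\left(O,b \right)} = b - \left(-4 - 3 O^{2}\right) = b + \left(4 + 3 O^{2}\right) = 4 + b + 3 O^{2}$)
$\left(41557 + U{\left(126,25 - 69 \right)}\right) \left(\left(79 + 45 \left(-93\right)\right) + 46748\right) = \left(41557 + \left(4 + \left(25 - 69\right) + 3 \cdot 126^{2}\right)\right) \left(\left(79 + 45 \left(-93\right)\right) + 46748\right) = \left(41557 + \left(4 + \left(25 - 69\right) + 3 \cdot 15876\right)\right) \left(\left(79 - 4185\right) + 46748\right) = \left(41557 + \left(4 - 44 + 47628\right)\right) \left(-4106 + 46748\right) = \left(41557 + 47588\right) 42642 = 89145 \cdot 42642 = 3801321090$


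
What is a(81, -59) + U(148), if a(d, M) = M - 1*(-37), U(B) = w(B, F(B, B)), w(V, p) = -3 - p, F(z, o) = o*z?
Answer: -21929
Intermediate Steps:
U(B) = -3 - B² (U(B) = -3 - B*B = -3 - B²)
a(d, M) = 37 + M (a(d, M) = M + 37 = 37 + M)
a(81, -59) + U(148) = (37 - 59) + (-3 - 1*148²) = -22 + (-3 - 1*21904) = -22 + (-3 - 21904) = -22 - 21907 = -21929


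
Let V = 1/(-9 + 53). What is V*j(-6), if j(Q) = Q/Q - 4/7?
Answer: 3/308 ≈ 0.0097403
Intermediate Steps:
j(Q) = 3/7 (j(Q) = 1 - 4*⅐ = 1 - 4/7 = 3/7)
V = 1/44 ≈ 0.022727
V*j(-6) = (1/44)*(3/7) = 3/308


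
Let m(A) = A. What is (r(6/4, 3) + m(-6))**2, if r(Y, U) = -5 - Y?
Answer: 625/4 ≈ 156.25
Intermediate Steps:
(r(6/4, 3) + m(-6))**2 = ((-5 - 6/4) - 6)**2 = ((-5 - 1*3/2) - 6)**2 = ((-5 - 3/2) - 6)**2 = (-13/2 - 6)**2 = (-25/2)**2 = 625/4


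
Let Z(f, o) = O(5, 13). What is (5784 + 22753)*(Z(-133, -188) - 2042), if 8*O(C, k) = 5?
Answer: -466037747/8 ≈ -5.8255e+7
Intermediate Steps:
O(C, k) = 5/8 (O(C, k) = (1/8)*5 = 5/8)
Z(f, o) = 5/8
(5784 + 22753)*(Z(-133, -188) - 2042) = (5784 + 22753)*(5/8 - 2042) = 28537*(-16331/8) = -466037747/8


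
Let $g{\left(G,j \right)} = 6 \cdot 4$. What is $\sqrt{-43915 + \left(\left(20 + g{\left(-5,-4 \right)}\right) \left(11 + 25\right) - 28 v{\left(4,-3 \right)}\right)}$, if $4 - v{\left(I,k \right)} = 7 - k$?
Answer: $i \sqrt{42163} \approx 205.34 i$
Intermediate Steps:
$v{\left(I,k \right)} = -3 + k$ ($v{\left(I,k \right)} = 4 - \left(7 - k\right) = 4 + \left(-7 + k\right) = -3 + k$)
$g{\left(G,j \right)} = 24$
$\sqrt{-43915 + \left(\left(20 + g{\left(-5,-4 \right)}\right) \left(11 + 25\right) - 28 v{\left(4,-3 \right)}\right)} = \sqrt{-43915 + \left(\left(20 + 24\right) \left(11 + 25\right) - 28 \left(-3 - 3\right)\right)} = \sqrt{-43915 + \left(44 \cdot 36 - -168\right)} = \sqrt{-43915 + \left(1584 + 168\right)} = \sqrt{-43915 + 1752} = \sqrt{-42163} = i \sqrt{42163}$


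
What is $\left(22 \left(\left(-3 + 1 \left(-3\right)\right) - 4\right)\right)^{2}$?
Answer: $48400$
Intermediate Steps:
$\left(22 \left(\left(-3 + 1 \left(-3\right)\right) - 4\right)\right)^{2} = \left(22 \left(\left(-3 - 3\right) - 4\right)\right)^{2} = \left(22 \left(-6 - 4\right)\right)^{2} = \left(22 \left(-10\right)\right)^{2} = \left(-220\right)^{2} = 48400$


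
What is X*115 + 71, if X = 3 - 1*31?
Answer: -3149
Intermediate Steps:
X = -28 (X = 3 - 31 = -28)
X*115 + 71 = -28*115 + 71 = -3220 + 71 = -3149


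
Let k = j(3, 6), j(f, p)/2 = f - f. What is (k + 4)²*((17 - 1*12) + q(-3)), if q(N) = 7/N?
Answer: 128/3 ≈ 42.667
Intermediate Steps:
j(f, p) = 0 (j(f, p) = 2*(f - f) = 2*0 = 0)
k = 0
(k + 4)²*((17 - 1*12) + q(-3)) = (0 + 4)²*((17 - 1*12) + 7/(-3)) = 4²*((17 - 12) + 7*(-⅓)) = 16*(5 - 7/3) = 16*(8/3) = 128/3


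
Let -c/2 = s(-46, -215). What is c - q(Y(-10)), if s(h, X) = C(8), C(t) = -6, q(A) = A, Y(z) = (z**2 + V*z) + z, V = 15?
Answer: 72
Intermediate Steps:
Y(z) = z**2 + 16*z (Y(z) = (z**2 + 15*z) + z = z**2 + 16*z)
s(h, X) = -6
c = 12 (c = -2*(-6) = 12)
c - q(Y(-10)) = 12 - (-10)*(16 - 10) = 12 - (-10)*6 = 12 - 1*(-60) = 12 + 60 = 72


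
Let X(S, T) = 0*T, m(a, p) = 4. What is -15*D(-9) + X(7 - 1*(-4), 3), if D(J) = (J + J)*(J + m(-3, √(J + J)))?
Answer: -1350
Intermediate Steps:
X(S, T) = 0
D(J) = 2*J*(4 + J) (D(J) = (J + J)*(J + 4) = (2*J)*(4 + J) = 2*J*(4 + J))
-15*D(-9) + X(7 - 1*(-4), 3) = -30*(-9)*(4 - 9) + 0 = -30*(-9)*(-5) + 0 = -15*90 + 0 = -1350 + 0 = -1350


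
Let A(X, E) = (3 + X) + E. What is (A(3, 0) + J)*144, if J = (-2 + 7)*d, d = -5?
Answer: -2736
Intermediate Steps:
A(X, E) = 3 + E + X
J = -25 (J = (-2 + 7)*(-5) = 5*(-5) = -25)
(A(3, 0) + J)*144 = ((3 + 0 + 3) - 25)*144 = (6 - 25)*144 = -19*144 = -2736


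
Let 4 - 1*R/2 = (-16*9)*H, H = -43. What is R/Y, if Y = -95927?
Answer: 952/7379 ≈ 0.12901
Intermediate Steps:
R = -12376 (R = 8 - 2*(-16*9)*(-43) = 8 - (-288)*(-43) = 8 - 2*6192 = 8 - 12384 = -12376)
R/Y = -12376/(-95927) = -12376*(-1/95927) = 952/7379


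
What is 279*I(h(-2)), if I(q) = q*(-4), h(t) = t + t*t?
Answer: -2232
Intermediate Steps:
h(t) = t + t²
I(q) = -4*q
279*I(h(-2)) = 279*(-(-8)*(1 - 2)) = 279*(-(-8)*(-1)) = 279*(-4*2) = 279*(-8) = -2232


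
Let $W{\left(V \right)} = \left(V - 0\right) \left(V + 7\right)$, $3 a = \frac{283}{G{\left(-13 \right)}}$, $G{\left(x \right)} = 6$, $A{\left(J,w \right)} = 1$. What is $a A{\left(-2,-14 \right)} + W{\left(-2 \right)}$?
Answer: $\frac{103}{18} \approx 5.7222$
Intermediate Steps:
$a = \frac{283}{18}$ ($a = \frac{283 \cdot \frac{1}{6}}{3} = \frac{1}{3} \cdot \frac{283}{6} = \frac{283}{18} \approx 15.722$)
$W{\left(V \right)} = V \left(7 + V\right)$ ($W{\left(V \right)} = \left(V + \left(-10 + 10\right)\right) \left(7 + V\right) = \left(V + 0\right) \left(7 + V\right) = V \left(7 + V\right)$)
$a A{\left(-2,-14 \right)} + W{\left(-2 \right)} = \frac{283}{18} \cdot 1 - 2 \left(7 - 2\right) = \frac{283}{18} - 10 = \frac{103}{18}$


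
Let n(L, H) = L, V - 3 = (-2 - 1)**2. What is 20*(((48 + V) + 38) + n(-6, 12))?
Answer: 1840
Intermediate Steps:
V = 12 (V = 3 + (-2 - 1)**2 = 3 + (-3)**2 = 3 + 9 = 12)
20*(((48 + V) + 38) + n(-6, 12)) = 20*(((48 + 12) + 38) - 6) = 20*((60 + 38) - 6) = 20*(98 - 6) = 20*92 = 1840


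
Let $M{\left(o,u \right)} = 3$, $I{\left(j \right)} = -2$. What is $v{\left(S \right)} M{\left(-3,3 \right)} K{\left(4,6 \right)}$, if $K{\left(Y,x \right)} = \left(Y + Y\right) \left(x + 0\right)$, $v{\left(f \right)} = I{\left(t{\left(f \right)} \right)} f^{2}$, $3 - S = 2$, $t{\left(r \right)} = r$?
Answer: $-288$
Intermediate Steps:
$S = 1$ ($S = 3 - 2 = 1$)
$v{\left(f \right)} = - 2 f^{2}$
$K{\left(Y,x \right)} = 2 Y x$
$v{\left(S \right)} M{\left(-3,3 \right)} K{\left(4,6 \right)} = - 2 \cdot 1^{2} \cdot 3 \cdot 2 \cdot 4 \cdot 6 = \left(-2\right) 1 \cdot 3 \cdot 48 = \left(-2\right) 3 \cdot 48 = \left(-6\right) 48 = -288$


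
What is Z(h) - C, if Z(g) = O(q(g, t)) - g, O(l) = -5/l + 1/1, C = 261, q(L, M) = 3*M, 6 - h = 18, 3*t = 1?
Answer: -253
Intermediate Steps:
t = ⅓ (t = (⅓)*1 = ⅓ ≈ 0.33333)
h = -12 (h = 6 - 1*18 = 6 - 18 = -12)
O(l) = 1 - 5/l (O(l) = -5/l + 1*1 = -5/l + 1 = 1 - 5/l)
Z(g) = -4 - g (Z(g) = (-5 + 3*(⅓))/((3*(⅓))) - g = (-5 + 1)/1 - g = 1*(-4) - g = -4 - g)
Z(h) - C = (-4 - 1*(-12)) - 1*261 = (-4 + 12) - 261 = 8 - 261 = -253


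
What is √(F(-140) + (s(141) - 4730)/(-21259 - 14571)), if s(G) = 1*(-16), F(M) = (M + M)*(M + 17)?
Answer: 3*√1228162771255/17915 ≈ 185.58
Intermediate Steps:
F(M) = 2*M*(17 + M) (F(M) = (2*M)*(17 + M) = 2*M*(17 + M))
s(G) = -16
√(F(-140) + (s(141) - 4730)/(-21259 - 14571)) = √(2*(-140)*(17 - 140) + (-16 - 4730)/(-21259 - 14571)) = √(2*(-140)*(-123) - 4746/(-35830)) = √(34440 - 4746*(-1/35830)) = √(34440 + 2373/17915) = √(616994973/17915) = 3*√1228162771255/17915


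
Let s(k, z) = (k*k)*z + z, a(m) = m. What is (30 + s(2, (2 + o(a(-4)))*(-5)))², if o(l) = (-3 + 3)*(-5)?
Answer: 400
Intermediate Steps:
o(l) = 0 (o(l) = 0*(-5) = 0)
s(k, z) = z + z*k² (s(k, z) = k²*z + z = z*k² + z = z + z*k²)
(30 + s(2, (2 + o(a(-4)))*(-5)))² = (30 + ((2 + 0)*(-5))*(1 + 2²))² = (30 + (2*(-5))*(1 + 4))² = (30 - 10*5)² = (30 - 50)² = (-20)² = 400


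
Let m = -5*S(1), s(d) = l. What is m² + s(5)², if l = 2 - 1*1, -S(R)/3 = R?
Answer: 226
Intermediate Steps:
S(R) = -3*R
l = 1 (l = 2 - 1 = 1)
s(d) = 1
m = 15 (m = -(-15) = -5*(-3) = 15)
m² + s(5)² = 15² + 1² = 225 + 1 = 226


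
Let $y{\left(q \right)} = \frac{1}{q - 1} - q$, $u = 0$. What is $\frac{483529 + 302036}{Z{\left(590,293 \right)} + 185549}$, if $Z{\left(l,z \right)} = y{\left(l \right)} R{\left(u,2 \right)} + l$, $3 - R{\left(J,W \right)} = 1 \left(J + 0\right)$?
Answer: $\frac{462697785}{108593344} \approx 4.2608$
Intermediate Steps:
$R{\left(J,W \right)} = 3 - J$ ($R{\left(J,W \right)} = 3 - 1 \left(J + 0\right) = 3 - 1 J = 3 - J$)
$y{\left(q \right)} = \frac{1}{-1 + q} - q$
$Z{\left(l,z \right)} = l + \frac{3 \left(1 + l - l^{2}\right)}{-1 + l}$ ($Z{\left(l,z \right)} = \frac{1 + l - l^{2}}{-1 + l} \left(3 - 0\right) + l = \frac{1 + l - l^{2}}{-1 + l} \left(3 + 0\right) + l = \frac{1 + l - l^{2}}{-1 + l} 3 + l = \frac{3 \left(1 + l - l^{2}\right)}{-1 + l} + l = l + \frac{3 \left(1 + l - l^{2}\right)}{-1 + l}$)
$\frac{483529 + 302036}{Z{\left(590,293 \right)} + 185549} = \frac{483529 + 302036}{\frac{3 - 2 \cdot 590^{2} + 2 \cdot 590}{-1 + 590} + 185549} = \frac{785565}{\frac{3 - 696200 + 1180}{589} + 185549} = \frac{785565}{\frac{1}{589} \left(-695017\right) + 185549} = \frac{785565}{- \frac{695017}{589} + 185549} = \frac{785565}{\frac{108593344}{589}} = 785565 \cdot \frac{589}{108593344} = \frac{462697785}{108593344}$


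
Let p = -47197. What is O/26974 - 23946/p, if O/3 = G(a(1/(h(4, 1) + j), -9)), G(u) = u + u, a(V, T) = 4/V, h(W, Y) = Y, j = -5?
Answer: 320694246/636545939 ≈ 0.50380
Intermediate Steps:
G(u) = 2*u
O = -96 (O = 3*(2*(4/(1/(1 - 5)))) = 3*(2*(4/(1/(-4)))) = 3*(2*(4/(-1/4))) = 3*(2*(4*(-4))) = 3*(2*(-16)) = 3*(-32) = -96)
O/26974 - 23946/p = -96/26974 - 23946/(-47197) = -96*1/26974 - 23946*(-1/47197) = -48/13487 + 23946/47197 = 320694246/636545939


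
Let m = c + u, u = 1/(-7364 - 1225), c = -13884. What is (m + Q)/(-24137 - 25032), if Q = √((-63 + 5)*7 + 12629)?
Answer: 119249677/422312541 - √12223/49169 ≈ 0.28012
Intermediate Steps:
u = -1/8589 (u = 1/(-8589) = -1/8589 ≈ -0.00011643)
Q = √12223 (Q = √(-58*7 + 12629) = √(-406 + 12629) = √12223 ≈ 110.56)
m = -119249677/8589 (m = -13884 - 1/8589 = -119249677/8589 ≈ -13884.)
(m + Q)/(-24137 - 25032) = (-119249677/8589 + √12223)/(-24137 - 25032) = (-119249677/8589 + √12223)/(-49169) = (-119249677/8589 + √12223)*(-1/49169) = 119249677/422312541 - √12223/49169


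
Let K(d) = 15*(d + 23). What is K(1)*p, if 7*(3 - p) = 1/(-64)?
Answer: 60525/56 ≈ 1080.8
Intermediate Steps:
p = 1345/448 (p = 3 - ⅐/(-64) = 3 - ⅐*(-1/64) = 3 + 1/448 = 1345/448 ≈ 3.0022)
K(d) = 345 + 15*d (K(d) = 15*(23 + d) = 345 + 15*d)
K(1)*p = (345 + 15*1)*(1345/448) = (345 + 15)*(1345/448) = 360*(1345/448) = 60525/56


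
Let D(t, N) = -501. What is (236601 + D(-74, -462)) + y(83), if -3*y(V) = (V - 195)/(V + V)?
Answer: 58788956/249 ≈ 2.3610e+5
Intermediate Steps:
y(V) = -(-195 + V)/(6*V) (y(V) = -(V - 195)/(3*(V + V)) = -(-195 + V)/(3*(2*V)) = -(-195 + V)*1/(2*V)/3 = -(-195 + V)/(6*V))
(236601 + D(-74, -462)) + y(83) = (236601 - 501) + (⅙)*(195 - 1*83)/83 = 236100 + (⅙)*(1/83)*(195 - 83) = 236100 + (⅙)*(1/83)*112 = 236100 + 56/249 = 58788956/249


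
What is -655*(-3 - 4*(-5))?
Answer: -11135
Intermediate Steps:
-655*(-3 - 4*(-5)) = -655*(-3 + 20) = -655*17 = -11135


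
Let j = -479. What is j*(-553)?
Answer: 264887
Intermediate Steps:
j*(-553) = -479*(-553) = 264887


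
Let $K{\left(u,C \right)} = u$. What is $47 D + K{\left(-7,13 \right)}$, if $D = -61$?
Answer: $-2874$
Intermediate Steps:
$47 D + K{\left(-7,13 \right)} = 47 \left(-61\right) - 7 = -2867 - 7 = -2874$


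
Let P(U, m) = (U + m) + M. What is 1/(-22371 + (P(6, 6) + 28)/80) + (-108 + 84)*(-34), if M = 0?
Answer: 36508654/44741 ≈ 816.00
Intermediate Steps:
P(U, m) = U + m (P(U, m) = (U + m) + 0 = U + m)
1/(-22371 + (P(6, 6) + 28)/80) + (-108 + 84)*(-34) = 1/(-22371 + ((6 + 6) + 28)/80) + (-108 + 84)*(-34) = 1/(-22371 + (12 + 28)*(1/80)) - 24*(-34) = 1/(-22371 + 40*(1/80)) + 816 = 1/(-22371 + ½) + 816 = 1/(-44741/2) + 816 = -2/44741 + 816 = 36508654/44741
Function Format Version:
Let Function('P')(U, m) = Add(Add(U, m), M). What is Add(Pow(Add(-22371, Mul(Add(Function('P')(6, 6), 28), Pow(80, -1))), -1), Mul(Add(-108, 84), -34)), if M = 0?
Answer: Rational(36508654, 44741) ≈ 816.00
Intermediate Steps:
Function('P')(U, m) = Add(U, m) (Function('P')(U, m) = Add(Add(U, m), 0) = Add(U, m))
Add(Pow(Add(-22371, Mul(Add(Function('P')(6, 6), 28), Pow(80, -1))), -1), Mul(Add(-108, 84), -34)) = Add(Pow(Add(-22371, Mul(Add(Add(6, 6), 28), Pow(80, -1))), -1), Mul(Add(-108, 84), -34)) = Add(Pow(Add(-22371, Mul(Add(12, 28), Rational(1, 80))), -1), Mul(-24, -34)) = Add(Pow(Add(-22371, Mul(40, Rational(1, 80))), -1), 816) = Add(Pow(Add(-22371, Rational(1, 2)), -1), 816) = Add(Pow(Rational(-44741, 2), -1), 816) = Add(Rational(-2, 44741), 816) = Rational(36508654, 44741)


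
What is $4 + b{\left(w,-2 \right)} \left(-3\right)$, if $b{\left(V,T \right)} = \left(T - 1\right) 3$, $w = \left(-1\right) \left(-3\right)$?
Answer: $31$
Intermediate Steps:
$w = 3$
$b{\left(V,T \right)} = -3 + 3 T$ ($b{\left(V,T \right)} = \left(-1 + T\right) 3 = -3 + 3 T$)
$4 + b{\left(w,-2 \right)} \left(-3\right) = 4 + \left(-3 + 3 \left(-2\right)\right) \left(-3\right) = 4 + \left(-3 - 6\right) \left(-3\right) = 4 - -27 = 4 + 27 = 31$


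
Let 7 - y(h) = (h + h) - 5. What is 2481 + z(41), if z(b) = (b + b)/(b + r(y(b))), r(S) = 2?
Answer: 106765/43 ≈ 2482.9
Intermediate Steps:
y(h) = 12 - 2*h (y(h) = 7 - ((h + h) - 5) = 7 - (2*h - 5) = 7 - (-5 + 2*h) = 7 + (5 - 2*h) = 12 - 2*h)
z(b) = 2*b/(2 + b) (z(b) = (b + b)/(b + 2) = (2*b)/(2 + b) = 2*b/(2 + b))
2481 + z(41) = 2481 + 2*41/(2 + 41) = 2481 + 2*41/43 = 2481 + 2*41*(1/43) = 2481 + 82/43 = 106765/43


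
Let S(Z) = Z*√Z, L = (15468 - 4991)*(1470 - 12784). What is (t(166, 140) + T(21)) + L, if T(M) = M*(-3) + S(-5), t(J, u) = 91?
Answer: -118536750 - 5*I*√5 ≈ -1.1854e+8 - 11.18*I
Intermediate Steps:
L = -118536778 (L = 10477*(-11314) = -118536778)
S(Z) = Z^(3/2)
T(M) = -3*M - 5*I*√5 (T(M) = M*(-3) + (-5)^(3/2) = -3*M - 5*I*√5)
(t(166, 140) + T(21)) + L = (91 + (-3*21 - 5*I*√5)) - 118536778 = (91 + (-63 - 5*I*√5)) - 118536778 = (28 - 5*I*√5) - 118536778 = -118536750 - 5*I*√5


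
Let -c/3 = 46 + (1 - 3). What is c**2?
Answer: 17424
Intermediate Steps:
c = -132 (c = -3*(46 + (1 - 3)) = -3*(46 - 2) = -3*44 = -132)
c**2 = (-132)**2 = 17424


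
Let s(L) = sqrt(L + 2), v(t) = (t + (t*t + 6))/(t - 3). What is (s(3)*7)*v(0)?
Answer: -14*sqrt(5) ≈ -31.305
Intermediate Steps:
v(t) = (6 + t + t**2)/(-3 + t) (v(t) = (t + (t**2 + 6))/(-3 + t) = (t + (6 + t**2))/(-3 + t) = (6 + t + t**2)/(-3 + t))
s(L) = sqrt(2 + L)
(s(3)*7)*v(0) = (sqrt(2 + 3)*7)*((6 + 0 + 0**2)/(-3 + 0)) = (sqrt(5)*7)*((6 + 0 + 0)/(-3)) = (7*sqrt(5))*(-1/3*6) = (7*sqrt(5))*(-2) = -14*sqrt(5)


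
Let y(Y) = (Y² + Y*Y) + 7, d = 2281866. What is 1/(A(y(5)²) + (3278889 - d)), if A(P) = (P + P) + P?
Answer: 1/1006770 ≈ 9.9328e-7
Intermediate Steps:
y(Y) = 7 + 2*Y² (y(Y) = (Y² + Y²) + 7 = 2*Y² + 7 = 7 + 2*Y²)
A(P) = 3*P (A(P) = 2*P + P = 3*P)
1/(A(y(5)²) + (3278889 - d)) = 1/(3*(7 + 2*5²)² + (3278889 - 1*2281866)) = 1/(3*(7 + 2*25)² + (3278889 - 2281866)) = 1/(3*(7 + 50)² + 997023) = 1/(3*57² + 997023) = 1/(3*3249 + 997023) = 1/(9747 + 997023) = 1/1006770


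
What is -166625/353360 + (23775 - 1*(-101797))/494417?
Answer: -155143309/713090576 ≈ -0.21756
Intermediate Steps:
-166625/353360 + (23775 - 1*(-101797))/494417 = -166625*1/353360 + (23775 + 101797)*(1/494417) = -33325/70672 + 125572*(1/494417) = -33325/70672 + 125572/494417 = -155143309/713090576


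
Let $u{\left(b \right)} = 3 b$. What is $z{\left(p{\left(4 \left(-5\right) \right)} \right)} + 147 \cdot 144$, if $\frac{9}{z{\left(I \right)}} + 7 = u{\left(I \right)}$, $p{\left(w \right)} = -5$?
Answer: $\frac{465687}{22} \approx 21168.0$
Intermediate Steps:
$z{\left(I \right)} = \frac{9}{-7 + 3 I}$
$z{\left(p{\left(4 \left(-5\right) \right)} \right)} + 147 \cdot 144 = \frac{9}{-7 + 3 \left(-5\right)} + 147 \cdot 144 = \frac{9}{-7 - 15} + 21168 = \frac{9}{-22} + 21168 = 9 \left(- \frac{1}{22}\right) + 21168 = - \frac{9}{22} + 21168 = \frac{465687}{22}$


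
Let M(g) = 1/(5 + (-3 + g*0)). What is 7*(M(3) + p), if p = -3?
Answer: -35/2 ≈ -17.500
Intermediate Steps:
M(g) = 1/2 (M(g) = 1/(5 + (-3 + 0)) = 1/(5 - 3) = 1/2)
7*(M(3) + p) = 7*(1/2 - 3) = 7*(-5/2) = -35/2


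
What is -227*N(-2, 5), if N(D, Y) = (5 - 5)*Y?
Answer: 0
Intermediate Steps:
N(D, Y) = 0 (N(D, Y) = 0*Y = 0)
-227*N(-2, 5) = -227*0 = 0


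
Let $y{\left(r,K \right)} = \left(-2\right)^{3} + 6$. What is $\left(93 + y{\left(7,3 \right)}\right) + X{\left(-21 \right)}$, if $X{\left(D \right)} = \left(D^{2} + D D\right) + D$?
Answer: $952$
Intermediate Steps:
$X{\left(D \right)} = D + 2 D^{2}$ ($X{\left(D \right)} = \left(D^{2} + D^{2}\right) + D = 2 D^{2} + D = D + 2 D^{2}$)
$y{\left(r,K \right)} = -2$ ($y{\left(r,K \right)} = -8 + 6 = -2$)
$\left(93 + y{\left(7,3 \right)}\right) + X{\left(-21 \right)} = \left(93 - 2\right) - 21 \left(1 + 2 \left(-21\right)\right) = 91 - 21 \left(1 - 42\right) = 91 - -861 = 91 + 861 = 952$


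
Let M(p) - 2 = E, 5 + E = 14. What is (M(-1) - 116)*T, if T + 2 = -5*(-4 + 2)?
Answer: -840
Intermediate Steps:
E = 9 (E = -5 + 14 = 9)
M(p) = 11 (M(p) = 2 + 9 = 11)
T = 8 (T = -2 - 5*(-4 + 2) = -2 - 5*(-2) = -2 + 10 = 8)
(M(-1) - 116)*T = (11 - 116)*8 = -105*8 = -840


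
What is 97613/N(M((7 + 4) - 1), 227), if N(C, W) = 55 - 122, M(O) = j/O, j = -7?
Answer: -97613/67 ≈ -1456.9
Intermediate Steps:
M(O) = -7/O
N(C, W) = -67
97613/N(M((7 + 4) - 1), 227) = 97613/(-67) = 97613*(-1/67) = -97613/67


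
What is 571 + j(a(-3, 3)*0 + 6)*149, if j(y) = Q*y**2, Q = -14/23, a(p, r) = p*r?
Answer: -61963/23 ≈ -2694.0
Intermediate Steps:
Q = -14/23 (Q = -14*1/23 = -14/23 ≈ -0.60870)
j(y) = -14*y**2/23
571 + j(a(-3, 3)*0 + 6)*149 = 571 - 14*(-3*3*0 + 6)**2/23*149 = 571 - 14*(-9*0 + 6)**2/23*149 = 571 - 14*(0 + 6)**2/23*149 = 571 - 14/23*6**2*149 = 571 - 14/23*36*149 = 571 - 504/23*149 = 571 - 75096/23 = -61963/23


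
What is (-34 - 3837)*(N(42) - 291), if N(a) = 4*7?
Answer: 1018073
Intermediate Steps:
N(a) = 28
(-34 - 3837)*(N(42) - 291) = (-34 - 3837)*(28 - 291) = -3871*(-263) = 1018073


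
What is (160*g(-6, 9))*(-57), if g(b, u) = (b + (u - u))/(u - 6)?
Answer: 18240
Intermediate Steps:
g(b, u) = b/(-6 + u) (g(b, u) = (b + 0)/(-6 + u) = b/(-6 + u))
(160*g(-6, 9))*(-57) = (160*(-6/(-6 + 9)))*(-57) = (160*(-6/3))*(-57) = (160*(-6*⅓))*(-57) = (160*(-2))*(-57) = -320*(-57) = 18240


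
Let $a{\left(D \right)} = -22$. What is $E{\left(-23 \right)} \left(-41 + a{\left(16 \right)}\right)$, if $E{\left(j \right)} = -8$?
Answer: $504$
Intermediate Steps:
$E{\left(-23 \right)} \left(-41 + a{\left(16 \right)}\right) = - 8 \left(-41 - 22\right) = \left(-8\right) \left(-63\right) = 504$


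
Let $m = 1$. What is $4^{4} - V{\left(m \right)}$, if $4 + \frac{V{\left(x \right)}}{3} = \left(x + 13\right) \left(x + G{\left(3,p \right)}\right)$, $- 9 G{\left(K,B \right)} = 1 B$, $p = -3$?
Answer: $212$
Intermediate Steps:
$G{\left(K,B \right)} = - \frac{B}{9}$ ($G{\left(K,B \right)} = - \frac{1 B}{9} = - \frac{B}{9}$)
$V{\left(x \right)} = -12 + 3 \left(13 + x\right) \left(\frac{1}{3} + x\right)$ ($V{\left(x \right)} = -12 + 3 \left(x + 13\right) \left(x - - \frac{1}{3}\right) = -12 + 3 \left(13 + x\right) \left(x + \frac{1}{3}\right) = -12 + 3 \left(13 + x\right) \left(\frac{1}{3} + x\right)$)
$4^{4} - V{\left(m \right)} = 4^{4} - \left(1 + 3 \cdot 1^{2} + 40 \cdot 1\right) = 256 - \left(1 + 3 \cdot 1 + 40\right) = 256 - \left(1 + 3 + 40\right) = 256 - 44 = 212$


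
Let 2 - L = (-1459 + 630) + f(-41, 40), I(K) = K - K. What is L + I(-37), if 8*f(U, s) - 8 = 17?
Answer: 6623/8 ≈ 827.88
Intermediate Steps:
f(U, s) = 25/8 (f(U, s) = 1 + (⅛)*17 = 1 + 17/8 = 25/8)
I(K) = 0
L = 6623/8 (L = 2 - ((-1459 + 630) + 25/8) = 2 - (-829 + 25/8) = 2 - 1*(-6607/8) = 2 + 6607/8 = 6623/8 ≈ 827.88)
L + I(-37) = 6623/8 + 0 = 6623/8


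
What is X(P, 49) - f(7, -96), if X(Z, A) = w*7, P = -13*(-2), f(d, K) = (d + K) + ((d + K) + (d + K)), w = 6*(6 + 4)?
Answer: 687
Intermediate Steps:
w = 60 (w = 6*10 = 60)
f(d, K) = 3*K + 3*d (f(d, K) = (K + d) + ((K + d) + (K + d)) = (K + d) + (2*K + 2*d) = 3*K + 3*d)
P = 26
X(Z, A) = 420 (X(Z, A) = 60*7 = 420)
X(P, 49) - f(7, -96) = 420 - (3*(-96) + 3*7) = 420 - (-288 + 21) = 420 - 1*(-267) = 420 + 267 = 687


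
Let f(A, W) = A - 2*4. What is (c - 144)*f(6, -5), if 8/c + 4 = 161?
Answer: 45200/157 ≈ 287.90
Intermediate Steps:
f(A, W) = -8 + A (f(A, W) = A - 8 = -8 + A)
c = 8/157 (c = 8/(-4 + 161) = 8/157 ≈ 0.050955)
(c - 144)*f(6, -5) = (8/157 - 144)*(-8 + 6) = -22600/157*(-2) = 45200/157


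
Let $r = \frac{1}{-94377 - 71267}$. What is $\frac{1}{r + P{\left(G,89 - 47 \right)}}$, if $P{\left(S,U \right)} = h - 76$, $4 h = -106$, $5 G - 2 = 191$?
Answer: $- \frac{165644}{16978511} \approx -0.0097561$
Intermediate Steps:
$G = \frac{193}{5}$ ($G = \frac{2}{5} + \frac{1}{5} \cdot 191 = \frac{2}{5} + \frac{191}{5} = \frac{193}{5} \approx 38.6$)
$h = - \frac{53}{2}$ ($h = \frac{1}{4} \left(-106\right) = - \frac{53}{2} \approx -26.5$)
$P{\left(S,U \right)} = - \frac{205}{2}$ ($P{\left(S,U \right)} = - \frac{53}{2} - 76 = - \frac{205}{2}$)
$r = - \frac{1}{165644}$ ($r = \frac{1}{-165644} = - \frac{1}{165644} \approx -6.037 \cdot 10^{-6}$)
$\frac{1}{r + P{\left(G,89 - 47 \right)}} = \frac{1}{- \frac{1}{165644} - \frac{205}{2}} = \frac{1}{- \frac{16978511}{165644}} = - \frac{165644}{16978511}$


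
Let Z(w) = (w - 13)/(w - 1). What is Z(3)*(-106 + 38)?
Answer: 340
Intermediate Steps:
Z(w) = (-13 + w)/(-1 + w)
Z(3)*(-106 + 38) = ((-13 + 3)/(-1 + 3))*(-106 + 38) = (-10/2)*(-68) = ((½)*(-10))*(-68) = -5*(-68) = 340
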